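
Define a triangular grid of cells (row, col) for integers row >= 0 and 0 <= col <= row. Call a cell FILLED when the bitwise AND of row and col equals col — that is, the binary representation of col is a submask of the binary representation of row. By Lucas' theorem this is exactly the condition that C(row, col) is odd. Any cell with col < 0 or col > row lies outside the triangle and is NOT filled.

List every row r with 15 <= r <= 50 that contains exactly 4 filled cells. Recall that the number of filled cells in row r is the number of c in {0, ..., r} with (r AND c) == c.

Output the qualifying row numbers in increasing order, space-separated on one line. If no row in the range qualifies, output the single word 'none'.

Answer: 17 18 20 24 33 34 36 40 48

Derivation:
Row r has 2^popcount(r) filled cells, so we need popcount(r) = log2(4) = 2.
Scan r = 15..50 and keep those with exactly 2 one-bits:
r=15=1111 popcount=4 -> skip
r=16=10000 popcount=1 -> skip
r=17=10001 popcount=2 -> KEEP
r=18=10010 popcount=2 -> KEEP
r=19=10011 popcount=3 -> skip
r=20=10100 popcount=2 -> KEEP
r=21=10101 popcount=3 -> skip
r=22=10110 popcount=3 -> skip
r=23=10111 popcount=4 -> skip
r=24=11000 popcount=2 -> KEEP
r=25=11001 popcount=3 -> skip
r=26=11010 popcount=3 -> skip
r=27=11011 popcount=4 -> skip
r=28=11100 popcount=3 -> skip
r=29=11101 popcount=4 -> skip
r=30=11110 popcount=4 -> skip
r=31=11111 popcount=5 -> skip
r=32=100000 popcount=1 -> skip
r=33=100001 popcount=2 -> KEEP
r=34=100010 popcount=2 -> KEEP
r=35=100011 popcount=3 -> skip
r=36=100100 popcount=2 -> KEEP
r=37=100101 popcount=3 -> skip
r=38=100110 popcount=3 -> skip
r=39=100111 popcount=4 -> skip
r=40=101000 popcount=2 -> KEEP
r=41=101001 popcount=3 -> skip
r=42=101010 popcount=3 -> skip
r=43=101011 popcount=4 -> skip
r=44=101100 popcount=3 -> skip
r=45=101101 popcount=4 -> skip
r=46=101110 popcount=4 -> skip
r=47=101111 popcount=5 -> skip
r=48=110000 popcount=2 -> KEEP
r=49=110001 popcount=3 -> skip
r=50=110010 popcount=3 -> skip
Kept rows: 17 18 20 24 33 34 36 40 48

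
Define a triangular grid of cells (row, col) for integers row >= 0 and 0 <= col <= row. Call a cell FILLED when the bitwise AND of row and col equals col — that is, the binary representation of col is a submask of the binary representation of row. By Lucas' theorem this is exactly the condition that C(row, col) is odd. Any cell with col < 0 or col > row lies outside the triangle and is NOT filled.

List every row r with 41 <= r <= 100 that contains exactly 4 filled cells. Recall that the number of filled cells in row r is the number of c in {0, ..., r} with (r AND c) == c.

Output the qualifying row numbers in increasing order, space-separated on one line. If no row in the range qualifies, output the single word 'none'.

Answer: 48 65 66 68 72 80 96

Derivation:
Row r has 2^popcount(r) filled cells, so we need popcount(r) = log2(4) = 2.
Scan r = 41..100 and keep those with exactly 2 one-bits:
r=41=101001 popcount=3 -> skip
r=42=101010 popcount=3 -> skip
r=43=101011 popcount=4 -> skip
r=44=101100 popcount=3 -> skip
r=45=101101 popcount=4 -> skip
r=46=101110 popcount=4 -> skip
r=47=101111 popcount=5 -> skip
r=48=110000 popcount=2 -> KEEP
r=49=110001 popcount=3 -> skip
r=50=110010 popcount=3 -> skip
r=51=110011 popcount=4 -> skip
r=52=110100 popcount=3 -> skip
r=53=110101 popcount=4 -> skip
r=54=110110 popcount=4 -> skip
r=55=110111 popcount=5 -> skip
r=56=111000 popcount=3 -> skip
r=57=111001 popcount=4 -> skip
r=58=111010 popcount=4 -> skip
r=59=111011 popcount=5 -> skip
r=60=111100 popcount=4 -> skip
r=61=111101 popcount=5 -> skip
r=62=111110 popcount=5 -> skip
r=63=111111 popcount=6 -> skip
r=64=1000000 popcount=1 -> skip
r=65=1000001 popcount=2 -> KEEP
r=66=1000010 popcount=2 -> KEEP
r=67=1000011 popcount=3 -> skip
r=68=1000100 popcount=2 -> KEEP
r=69=1000101 popcount=3 -> skip
r=70=1000110 popcount=3 -> skip
r=71=1000111 popcount=4 -> skip
r=72=1001000 popcount=2 -> KEEP
r=73=1001001 popcount=3 -> skip
r=74=1001010 popcount=3 -> skip
r=75=1001011 popcount=4 -> skip
r=76=1001100 popcount=3 -> skip
r=77=1001101 popcount=4 -> skip
r=78=1001110 popcount=4 -> skip
r=79=1001111 popcount=5 -> skip
r=80=1010000 popcount=2 -> KEEP
r=81=1010001 popcount=3 -> skip
r=82=1010010 popcount=3 -> skip
r=83=1010011 popcount=4 -> skip
r=84=1010100 popcount=3 -> skip
r=85=1010101 popcount=4 -> skip
r=86=1010110 popcount=4 -> skip
r=87=1010111 popcount=5 -> skip
r=88=1011000 popcount=3 -> skip
r=89=1011001 popcount=4 -> skip
r=90=1011010 popcount=4 -> skip
r=91=1011011 popcount=5 -> skip
r=92=1011100 popcount=4 -> skip
r=93=1011101 popcount=5 -> skip
r=94=1011110 popcount=5 -> skip
r=95=1011111 popcount=6 -> skip
r=96=1100000 popcount=2 -> KEEP
r=97=1100001 popcount=3 -> skip
r=98=1100010 popcount=3 -> skip
r=99=1100011 popcount=4 -> skip
r=100=1100100 popcount=3 -> skip
Kept rows: 48 65 66 68 72 80 96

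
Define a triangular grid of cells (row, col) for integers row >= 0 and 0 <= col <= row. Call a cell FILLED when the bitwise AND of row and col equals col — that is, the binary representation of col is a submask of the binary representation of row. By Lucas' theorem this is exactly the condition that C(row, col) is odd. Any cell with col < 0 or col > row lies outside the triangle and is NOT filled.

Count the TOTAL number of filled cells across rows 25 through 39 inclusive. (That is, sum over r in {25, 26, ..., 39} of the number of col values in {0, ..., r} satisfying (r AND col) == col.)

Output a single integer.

r25=11001 pc3: +8 =8
r26=11010 pc3: +8 =16
r27=11011 pc4: +16 =32
r28=11100 pc3: +8 =40
r29=11101 pc4: +16 =56
r30=11110 pc4: +16 =72
r31=11111 pc5: +32 =104
r32=100000 pc1: +2 =106
r33=100001 pc2: +4 =110
r34=100010 pc2: +4 =114
r35=100011 pc3: +8 =122
r36=100100 pc2: +4 =126
r37=100101 pc3: +8 =134
r38=100110 pc3: +8 =142
r39=100111 pc4: +16 =158

Answer: 158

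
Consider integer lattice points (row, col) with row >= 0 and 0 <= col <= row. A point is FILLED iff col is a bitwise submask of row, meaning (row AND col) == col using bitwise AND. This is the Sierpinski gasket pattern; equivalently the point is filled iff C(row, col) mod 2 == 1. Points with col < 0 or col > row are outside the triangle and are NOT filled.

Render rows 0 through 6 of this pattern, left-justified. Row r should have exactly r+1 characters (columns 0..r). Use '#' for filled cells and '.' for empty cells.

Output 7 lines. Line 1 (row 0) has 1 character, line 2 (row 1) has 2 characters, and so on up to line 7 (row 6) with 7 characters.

r0=0: #
r1=1: ##
r2=10: #.#
r3=11: ####
r4=100: #...#
r5=101: ##..##
r6=110: #.#.#.#

Answer: #
##
#.#
####
#...#
##..##
#.#.#.#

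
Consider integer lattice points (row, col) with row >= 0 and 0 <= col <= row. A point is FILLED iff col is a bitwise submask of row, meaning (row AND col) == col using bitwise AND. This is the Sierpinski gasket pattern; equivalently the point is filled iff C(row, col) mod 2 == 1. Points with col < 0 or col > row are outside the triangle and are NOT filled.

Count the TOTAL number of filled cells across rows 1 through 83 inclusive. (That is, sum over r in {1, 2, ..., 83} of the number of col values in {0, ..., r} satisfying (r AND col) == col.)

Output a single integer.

Answer: 926

Derivation:
r1=1 pc1: +2 =2
r2=10 pc1: +2 =4
r3=11 pc2: +4 =8
r4=100 pc1: +2 =10
r5=101 pc2: +4 =14
r6=110 pc2: +4 =18
r7=111 pc3: +8 =26
r8=1000 pc1: +2 =28
r9=1001 pc2: +4 =32
r10=1010 pc2: +4 =36
r11=1011 pc3: +8 =44
r12=1100 pc2: +4 =48
r13=1101 pc3: +8 =56
r14=1110 pc3: +8 =64
r15=1111 pc4: +16 =80
r16=10000 pc1: +2 =82
r17=10001 pc2: +4 =86
r18=10010 pc2: +4 =90
r19=10011 pc3: +8 =98
r20=10100 pc2: +4 =102
r21=10101 pc3: +8 =110
r22=10110 pc3: +8 =118
r23=10111 pc4: +16 =134
r24=11000 pc2: +4 =138
r25=11001 pc3: +8 =146
r26=11010 pc3: +8 =154
r27=11011 pc4: +16 =170
r28=11100 pc3: +8 =178
r29=11101 pc4: +16 =194
r30=11110 pc4: +16 =210
r31=11111 pc5: +32 =242
r32=100000 pc1: +2 =244
r33=100001 pc2: +4 =248
r34=100010 pc2: +4 =252
r35=100011 pc3: +8 =260
r36=100100 pc2: +4 =264
r37=100101 pc3: +8 =272
r38=100110 pc3: +8 =280
r39=100111 pc4: +16 =296
r40=101000 pc2: +4 =300
r41=101001 pc3: +8 =308
r42=101010 pc3: +8 =316
r43=101011 pc4: +16 =332
r44=101100 pc3: +8 =340
r45=101101 pc4: +16 =356
r46=101110 pc4: +16 =372
r47=101111 pc5: +32 =404
r48=110000 pc2: +4 =408
r49=110001 pc3: +8 =416
r50=110010 pc3: +8 =424
r51=110011 pc4: +16 =440
r52=110100 pc3: +8 =448
r53=110101 pc4: +16 =464
r54=110110 pc4: +16 =480
r55=110111 pc5: +32 =512
r56=111000 pc3: +8 =520
r57=111001 pc4: +16 =536
r58=111010 pc4: +16 =552
r59=111011 pc5: +32 =584
r60=111100 pc4: +16 =600
r61=111101 pc5: +32 =632
r62=111110 pc5: +32 =664
r63=111111 pc6: +64 =728
r64=1000000 pc1: +2 =730
r65=1000001 pc2: +4 =734
r66=1000010 pc2: +4 =738
r67=1000011 pc3: +8 =746
r68=1000100 pc2: +4 =750
r69=1000101 pc3: +8 =758
r70=1000110 pc3: +8 =766
r71=1000111 pc4: +16 =782
r72=1001000 pc2: +4 =786
r73=1001001 pc3: +8 =794
r74=1001010 pc3: +8 =802
r75=1001011 pc4: +16 =818
r76=1001100 pc3: +8 =826
r77=1001101 pc4: +16 =842
r78=1001110 pc4: +16 =858
r79=1001111 pc5: +32 =890
r80=1010000 pc2: +4 =894
r81=1010001 pc3: +8 =902
r82=1010010 pc3: +8 =910
r83=1010011 pc4: +16 =926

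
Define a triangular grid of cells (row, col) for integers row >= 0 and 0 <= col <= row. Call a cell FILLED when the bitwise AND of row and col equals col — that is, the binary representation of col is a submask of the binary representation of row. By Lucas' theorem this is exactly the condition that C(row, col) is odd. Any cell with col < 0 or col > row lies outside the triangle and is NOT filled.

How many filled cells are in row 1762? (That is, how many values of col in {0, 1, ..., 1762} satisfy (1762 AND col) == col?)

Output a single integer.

1762 in binary = 11011100010
popcount(1762) = number of 1-bits in 11011100010 = 6
A col c satisfies (1762 AND c) == c iff every set bit of c is also set in 1762; each of the 6 set bits of 1762 can independently be on or off in c.
count = 2^6 = 64

Answer: 64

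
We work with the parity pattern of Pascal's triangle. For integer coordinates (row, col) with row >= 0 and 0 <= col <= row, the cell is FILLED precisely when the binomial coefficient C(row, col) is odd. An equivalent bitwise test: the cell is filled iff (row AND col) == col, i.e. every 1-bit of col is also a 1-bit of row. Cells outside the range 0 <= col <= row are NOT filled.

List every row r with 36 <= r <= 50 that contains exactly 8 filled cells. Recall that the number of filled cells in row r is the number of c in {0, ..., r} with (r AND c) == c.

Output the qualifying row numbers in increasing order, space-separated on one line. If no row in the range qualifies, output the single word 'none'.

Answer: 37 38 41 42 44 49 50

Derivation:
Row r has 2^popcount(r) filled cells, so we need popcount(r) = log2(8) = 3.
Scan r = 36..50 and keep those with exactly 3 one-bits:
r=36=100100 popcount=2 -> skip
r=37=100101 popcount=3 -> KEEP
r=38=100110 popcount=3 -> KEEP
r=39=100111 popcount=4 -> skip
r=40=101000 popcount=2 -> skip
r=41=101001 popcount=3 -> KEEP
r=42=101010 popcount=3 -> KEEP
r=43=101011 popcount=4 -> skip
r=44=101100 popcount=3 -> KEEP
r=45=101101 popcount=4 -> skip
r=46=101110 popcount=4 -> skip
r=47=101111 popcount=5 -> skip
r=48=110000 popcount=2 -> skip
r=49=110001 popcount=3 -> KEEP
r=50=110010 popcount=3 -> KEEP
Kept rows: 37 38 41 42 44 49 50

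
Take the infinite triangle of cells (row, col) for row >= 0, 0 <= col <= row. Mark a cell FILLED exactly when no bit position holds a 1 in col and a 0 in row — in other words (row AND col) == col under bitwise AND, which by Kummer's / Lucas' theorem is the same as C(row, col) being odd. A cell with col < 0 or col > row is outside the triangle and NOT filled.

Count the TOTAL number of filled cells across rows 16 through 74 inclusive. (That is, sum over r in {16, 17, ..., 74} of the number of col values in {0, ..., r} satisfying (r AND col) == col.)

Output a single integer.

Answer: 722

Derivation:
r16=10000 pc1: +2 =2
r17=10001 pc2: +4 =6
r18=10010 pc2: +4 =10
r19=10011 pc3: +8 =18
r20=10100 pc2: +4 =22
r21=10101 pc3: +8 =30
r22=10110 pc3: +8 =38
r23=10111 pc4: +16 =54
r24=11000 pc2: +4 =58
r25=11001 pc3: +8 =66
r26=11010 pc3: +8 =74
r27=11011 pc4: +16 =90
r28=11100 pc3: +8 =98
r29=11101 pc4: +16 =114
r30=11110 pc4: +16 =130
r31=11111 pc5: +32 =162
r32=100000 pc1: +2 =164
r33=100001 pc2: +4 =168
r34=100010 pc2: +4 =172
r35=100011 pc3: +8 =180
r36=100100 pc2: +4 =184
r37=100101 pc3: +8 =192
r38=100110 pc3: +8 =200
r39=100111 pc4: +16 =216
r40=101000 pc2: +4 =220
r41=101001 pc3: +8 =228
r42=101010 pc3: +8 =236
r43=101011 pc4: +16 =252
r44=101100 pc3: +8 =260
r45=101101 pc4: +16 =276
r46=101110 pc4: +16 =292
r47=101111 pc5: +32 =324
r48=110000 pc2: +4 =328
r49=110001 pc3: +8 =336
r50=110010 pc3: +8 =344
r51=110011 pc4: +16 =360
r52=110100 pc3: +8 =368
r53=110101 pc4: +16 =384
r54=110110 pc4: +16 =400
r55=110111 pc5: +32 =432
r56=111000 pc3: +8 =440
r57=111001 pc4: +16 =456
r58=111010 pc4: +16 =472
r59=111011 pc5: +32 =504
r60=111100 pc4: +16 =520
r61=111101 pc5: +32 =552
r62=111110 pc5: +32 =584
r63=111111 pc6: +64 =648
r64=1000000 pc1: +2 =650
r65=1000001 pc2: +4 =654
r66=1000010 pc2: +4 =658
r67=1000011 pc3: +8 =666
r68=1000100 pc2: +4 =670
r69=1000101 pc3: +8 =678
r70=1000110 pc3: +8 =686
r71=1000111 pc4: +16 =702
r72=1001000 pc2: +4 =706
r73=1001001 pc3: +8 =714
r74=1001010 pc3: +8 =722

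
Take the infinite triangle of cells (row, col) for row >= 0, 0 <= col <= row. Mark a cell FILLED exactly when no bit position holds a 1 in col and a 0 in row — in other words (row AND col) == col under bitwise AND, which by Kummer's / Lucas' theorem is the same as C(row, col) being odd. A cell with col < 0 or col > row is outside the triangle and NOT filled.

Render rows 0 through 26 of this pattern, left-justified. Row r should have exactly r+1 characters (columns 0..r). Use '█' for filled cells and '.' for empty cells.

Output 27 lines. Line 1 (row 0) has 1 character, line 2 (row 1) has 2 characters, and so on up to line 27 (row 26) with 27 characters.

Answer: █
██
█.█
████
█...█
██..██
█.█.█.█
████████
█.......█
██......██
█.█.....█.█
████....████
█...█...█...█
██..██..██..██
█.█.█.█.█.█.█.█
████████████████
█...............█
██..............██
█.█.............█.█
████............████
█...█...........█...█
██..██..........██..██
█.█.█.█.........█.█.█.█
████████........████████
█.......█.......█.......█
██......██......██......██
█.█.....█.█.....█.█.....█.█

Derivation:
r0=0: █
r1=1: ██
r2=10: █.█
r3=11: ████
r4=100: █...█
r5=101: ██..██
r6=110: █.█.█.█
r7=111: ████████
r8=1000: █.......█
r9=1001: ██......██
r10=1010: █.█.....█.█
r11=1011: ████....████
r12=1100: █...█...█...█
r13=1101: ██..██..██..██
r14=1110: █.█.█.█.█.█.█.█
r15=1111: ████████████████
r16=10000: █...............█
r17=10001: ██..............██
r18=10010: █.█.............█.█
r19=10011: ████............████
r20=10100: █...█...........█...█
r21=10101: ██..██..........██..██
r22=10110: █.█.█.█.........█.█.█.█
r23=10111: ████████........████████
r24=11000: █.......█.......█.......█
r25=11001: ██......██......██......██
r26=11010: █.█.....█.█.....█.█.....█.█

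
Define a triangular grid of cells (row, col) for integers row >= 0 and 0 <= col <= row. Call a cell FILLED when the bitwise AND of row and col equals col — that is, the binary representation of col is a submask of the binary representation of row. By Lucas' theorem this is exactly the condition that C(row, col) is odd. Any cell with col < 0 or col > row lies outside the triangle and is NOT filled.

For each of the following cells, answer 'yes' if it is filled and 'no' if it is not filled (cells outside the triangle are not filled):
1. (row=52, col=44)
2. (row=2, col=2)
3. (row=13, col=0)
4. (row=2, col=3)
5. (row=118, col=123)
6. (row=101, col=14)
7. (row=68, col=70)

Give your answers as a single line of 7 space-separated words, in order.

(52,44): row=0b110100, col=0b101100, row AND col = 0b100100 = 36; 36 != 44 -> empty
(2,2): row=0b10, col=0b10, row AND col = 0b10 = 2; 2 == 2 -> filled
(13,0): row=0b1101, col=0b0, row AND col = 0b0 = 0; 0 == 0 -> filled
(2,3): col outside [0, 2] -> not filled
(118,123): col outside [0, 118] -> not filled
(101,14): row=0b1100101, col=0b1110, row AND col = 0b100 = 4; 4 != 14 -> empty
(68,70): col outside [0, 68] -> not filled

Answer: no yes yes no no no no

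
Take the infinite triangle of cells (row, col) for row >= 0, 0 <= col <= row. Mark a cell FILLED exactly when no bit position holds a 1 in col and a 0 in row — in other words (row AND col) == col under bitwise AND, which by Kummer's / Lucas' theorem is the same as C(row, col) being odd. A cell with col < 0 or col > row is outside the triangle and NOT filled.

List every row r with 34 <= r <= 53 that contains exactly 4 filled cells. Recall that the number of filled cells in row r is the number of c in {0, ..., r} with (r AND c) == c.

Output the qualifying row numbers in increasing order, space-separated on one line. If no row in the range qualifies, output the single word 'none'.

Row r has 2^popcount(r) filled cells, so we need popcount(r) = log2(4) = 2.
Scan r = 34..53 and keep those with exactly 2 one-bits:
r=34=100010 popcount=2 -> KEEP
r=35=100011 popcount=3 -> skip
r=36=100100 popcount=2 -> KEEP
r=37=100101 popcount=3 -> skip
r=38=100110 popcount=3 -> skip
r=39=100111 popcount=4 -> skip
r=40=101000 popcount=2 -> KEEP
r=41=101001 popcount=3 -> skip
r=42=101010 popcount=3 -> skip
r=43=101011 popcount=4 -> skip
r=44=101100 popcount=3 -> skip
r=45=101101 popcount=4 -> skip
r=46=101110 popcount=4 -> skip
r=47=101111 popcount=5 -> skip
r=48=110000 popcount=2 -> KEEP
r=49=110001 popcount=3 -> skip
r=50=110010 popcount=3 -> skip
r=51=110011 popcount=4 -> skip
r=52=110100 popcount=3 -> skip
r=53=110101 popcount=4 -> skip
Kept rows: 34 36 40 48

Answer: 34 36 40 48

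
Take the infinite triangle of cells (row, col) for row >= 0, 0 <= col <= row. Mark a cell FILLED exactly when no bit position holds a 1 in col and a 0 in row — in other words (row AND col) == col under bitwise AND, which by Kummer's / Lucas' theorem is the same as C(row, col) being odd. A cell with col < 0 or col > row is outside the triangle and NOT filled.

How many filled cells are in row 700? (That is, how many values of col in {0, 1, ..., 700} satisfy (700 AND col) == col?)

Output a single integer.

Answer: 64

Derivation:
700 in binary = 1010111100
popcount(700) = number of 1-bits in 1010111100 = 6
A col c satisfies (700 AND c) == c iff every set bit of c is also set in 700; each of the 6 set bits of 700 can independently be on or off in c.
count = 2^6 = 64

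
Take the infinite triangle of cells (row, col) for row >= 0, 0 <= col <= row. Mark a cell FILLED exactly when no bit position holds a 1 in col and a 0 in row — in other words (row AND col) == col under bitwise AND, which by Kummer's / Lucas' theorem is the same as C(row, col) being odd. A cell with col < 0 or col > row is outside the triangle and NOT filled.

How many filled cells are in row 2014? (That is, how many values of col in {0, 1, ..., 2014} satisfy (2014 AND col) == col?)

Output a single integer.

2014 in binary = 11111011110
popcount(2014) = number of 1-bits in 11111011110 = 9
A col c satisfies (2014 AND c) == c iff every set bit of c is also set in 2014; each of the 9 set bits of 2014 can independently be on or off in c.
count = 2^9 = 512

Answer: 512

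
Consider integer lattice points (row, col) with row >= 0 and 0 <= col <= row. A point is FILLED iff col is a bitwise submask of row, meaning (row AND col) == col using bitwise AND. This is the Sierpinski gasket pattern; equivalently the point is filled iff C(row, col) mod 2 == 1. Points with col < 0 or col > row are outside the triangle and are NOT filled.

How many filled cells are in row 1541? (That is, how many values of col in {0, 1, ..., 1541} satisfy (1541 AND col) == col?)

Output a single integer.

Answer: 16

Derivation:
1541 in binary = 11000000101
popcount(1541) = number of 1-bits in 11000000101 = 4
A col c satisfies (1541 AND c) == c iff every set bit of c is also set in 1541; each of the 4 set bits of 1541 can independently be on or off in c.
count = 2^4 = 16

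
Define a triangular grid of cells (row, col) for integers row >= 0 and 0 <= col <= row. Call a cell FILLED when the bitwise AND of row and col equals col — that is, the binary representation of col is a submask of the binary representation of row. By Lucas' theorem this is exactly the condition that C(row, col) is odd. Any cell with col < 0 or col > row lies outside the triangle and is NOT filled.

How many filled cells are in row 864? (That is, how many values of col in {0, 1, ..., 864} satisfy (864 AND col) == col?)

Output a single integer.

864 in binary = 1101100000
popcount(864) = number of 1-bits in 1101100000 = 4
A col c satisfies (864 AND c) == c iff every set bit of c is also set in 864; each of the 4 set bits of 864 can independently be on or off in c.
count = 2^4 = 16

Answer: 16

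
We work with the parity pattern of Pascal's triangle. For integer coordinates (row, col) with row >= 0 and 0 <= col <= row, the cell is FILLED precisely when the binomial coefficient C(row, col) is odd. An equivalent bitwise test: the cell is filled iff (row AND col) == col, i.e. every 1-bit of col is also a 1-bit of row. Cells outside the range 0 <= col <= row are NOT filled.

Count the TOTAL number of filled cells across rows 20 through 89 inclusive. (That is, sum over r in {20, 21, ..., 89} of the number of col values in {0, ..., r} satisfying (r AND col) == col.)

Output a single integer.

r20=10100 pc2: +4 =4
r21=10101 pc3: +8 =12
r22=10110 pc3: +8 =20
r23=10111 pc4: +16 =36
r24=11000 pc2: +4 =40
r25=11001 pc3: +8 =48
r26=11010 pc3: +8 =56
r27=11011 pc4: +16 =72
r28=11100 pc3: +8 =80
r29=11101 pc4: +16 =96
r30=11110 pc4: +16 =112
r31=11111 pc5: +32 =144
r32=100000 pc1: +2 =146
r33=100001 pc2: +4 =150
r34=100010 pc2: +4 =154
r35=100011 pc3: +8 =162
r36=100100 pc2: +4 =166
r37=100101 pc3: +8 =174
r38=100110 pc3: +8 =182
r39=100111 pc4: +16 =198
r40=101000 pc2: +4 =202
r41=101001 pc3: +8 =210
r42=101010 pc3: +8 =218
r43=101011 pc4: +16 =234
r44=101100 pc3: +8 =242
r45=101101 pc4: +16 =258
r46=101110 pc4: +16 =274
r47=101111 pc5: +32 =306
r48=110000 pc2: +4 =310
r49=110001 pc3: +8 =318
r50=110010 pc3: +8 =326
r51=110011 pc4: +16 =342
r52=110100 pc3: +8 =350
r53=110101 pc4: +16 =366
r54=110110 pc4: +16 =382
r55=110111 pc5: +32 =414
r56=111000 pc3: +8 =422
r57=111001 pc4: +16 =438
r58=111010 pc4: +16 =454
r59=111011 pc5: +32 =486
r60=111100 pc4: +16 =502
r61=111101 pc5: +32 =534
r62=111110 pc5: +32 =566
r63=111111 pc6: +64 =630
r64=1000000 pc1: +2 =632
r65=1000001 pc2: +4 =636
r66=1000010 pc2: +4 =640
r67=1000011 pc3: +8 =648
r68=1000100 pc2: +4 =652
r69=1000101 pc3: +8 =660
r70=1000110 pc3: +8 =668
r71=1000111 pc4: +16 =684
r72=1001000 pc2: +4 =688
r73=1001001 pc3: +8 =696
r74=1001010 pc3: +8 =704
r75=1001011 pc4: +16 =720
r76=1001100 pc3: +8 =728
r77=1001101 pc4: +16 =744
r78=1001110 pc4: +16 =760
r79=1001111 pc5: +32 =792
r80=1010000 pc2: +4 =796
r81=1010001 pc3: +8 =804
r82=1010010 pc3: +8 =812
r83=1010011 pc4: +16 =828
r84=1010100 pc3: +8 =836
r85=1010101 pc4: +16 =852
r86=1010110 pc4: +16 =868
r87=1010111 pc5: +32 =900
r88=1011000 pc3: +8 =908
r89=1011001 pc4: +16 =924

Answer: 924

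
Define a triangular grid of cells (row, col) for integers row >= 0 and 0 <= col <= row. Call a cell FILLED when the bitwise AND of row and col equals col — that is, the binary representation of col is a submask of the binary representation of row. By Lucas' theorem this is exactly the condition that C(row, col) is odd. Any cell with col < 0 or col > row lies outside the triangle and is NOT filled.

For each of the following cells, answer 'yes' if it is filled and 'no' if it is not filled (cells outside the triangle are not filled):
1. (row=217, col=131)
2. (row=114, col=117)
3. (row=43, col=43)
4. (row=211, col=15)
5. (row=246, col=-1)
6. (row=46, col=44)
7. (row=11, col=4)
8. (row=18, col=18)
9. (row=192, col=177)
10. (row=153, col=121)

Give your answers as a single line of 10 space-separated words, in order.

(217,131): row=0b11011001, col=0b10000011, row AND col = 0b10000001 = 129; 129 != 131 -> empty
(114,117): col outside [0, 114] -> not filled
(43,43): row=0b101011, col=0b101011, row AND col = 0b101011 = 43; 43 == 43 -> filled
(211,15): row=0b11010011, col=0b1111, row AND col = 0b11 = 3; 3 != 15 -> empty
(246,-1): col outside [0, 246] -> not filled
(46,44): row=0b101110, col=0b101100, row AND col = 0b101100 = 44; 44 == 44 -> filled
(11,4): row=0b1011, col=0b100, row AND col = 0b0 = 0; 0 != 4 -> empty
(18,18): row=0b10010, col=0b10010, row AND col = 0b10010 = 18; 18 == 18 -> filled
(192,177): row=0b11000000, col=0b10110001, row AND col = 0b10000000 = 128; 128 != 177 -> empty
(153,121): row=0b10011001, col=0b1111001, row AND col = 0b11001 = 25; 25 != 121 -> empty

Answer: no no yes no no yes no yes no no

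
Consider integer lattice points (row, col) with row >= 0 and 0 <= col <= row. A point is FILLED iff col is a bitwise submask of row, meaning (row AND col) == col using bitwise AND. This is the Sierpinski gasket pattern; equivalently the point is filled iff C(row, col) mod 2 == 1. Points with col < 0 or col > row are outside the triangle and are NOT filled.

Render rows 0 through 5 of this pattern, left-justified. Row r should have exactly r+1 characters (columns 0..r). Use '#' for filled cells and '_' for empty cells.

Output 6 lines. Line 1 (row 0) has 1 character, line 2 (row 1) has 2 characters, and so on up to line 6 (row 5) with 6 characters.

r0=0: #
r1=1: ##
r2=10: #_#
r3=11: ####
r4=100: #___#
r5=101: ##__##

Answer: #
##
#_#
####
#___#
##__##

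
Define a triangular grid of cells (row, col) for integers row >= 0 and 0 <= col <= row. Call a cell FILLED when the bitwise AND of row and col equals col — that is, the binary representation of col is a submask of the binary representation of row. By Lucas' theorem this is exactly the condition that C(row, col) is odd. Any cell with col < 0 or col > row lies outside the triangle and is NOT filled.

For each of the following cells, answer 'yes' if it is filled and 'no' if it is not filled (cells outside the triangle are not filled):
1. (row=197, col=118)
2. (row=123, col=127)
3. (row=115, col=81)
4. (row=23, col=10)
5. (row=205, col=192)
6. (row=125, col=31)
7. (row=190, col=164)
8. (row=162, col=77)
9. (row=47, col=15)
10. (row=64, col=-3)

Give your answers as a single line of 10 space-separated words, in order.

(197,118): row=0b11000101, col=0b1110110, row AND col = 0b1000100 = 68; 68 != 118 -> empty
(123,127): col outside [0, 123] -> not filled
(115,81): row=0b1110011, col=0b1010001, row AND col = 0b1010001 = 81; 81 == 81 -> filled
(23,10): row=0b10111, col=0b1010, row AND col = 0b10 = 2; 2 != 10 -> empty
(205,192): row=0b11001101, col=0b11000000, row AND col = 0b11000000 = 192; 192 == 192 -> filled
(125,31): row=0b1111101, col=0b11111, row AND col = 0b11101 = 29; 29 != 31 -> empty
(190,164): row=0b10111110, col=0b10100100, row AND col = 0b10100100 = 164; 164 == 164 -> filled
(162,77): row=0b10100010, col=0b1001101, row AND col = 0b0 = 0; 0 != 77 -> empty
(47,15): row=0b101111, col=0b1111, row AND col = 0b1111 = 15; 15 == 15 -> filled
(64,-3): col outside [0, 64] -> not filled

Answer: no no yes no yes no yes no yes no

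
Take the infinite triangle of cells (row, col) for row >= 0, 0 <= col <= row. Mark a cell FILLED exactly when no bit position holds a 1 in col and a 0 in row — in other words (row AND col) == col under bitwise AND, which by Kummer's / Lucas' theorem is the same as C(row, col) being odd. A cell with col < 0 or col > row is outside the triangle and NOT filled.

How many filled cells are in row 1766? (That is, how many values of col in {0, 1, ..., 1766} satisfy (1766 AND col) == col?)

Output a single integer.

Answer: 128

Derivation:
1766 in binary = 11011100110
popcount(1766) = number of 1-bits in 11011100110 = 7
A col c satisfies (1766 AND c) == c iff every set bit of c is also set in 1766; each of the 7 set bits of 1766 can independently be on or off in c.
count = 2^7 = 128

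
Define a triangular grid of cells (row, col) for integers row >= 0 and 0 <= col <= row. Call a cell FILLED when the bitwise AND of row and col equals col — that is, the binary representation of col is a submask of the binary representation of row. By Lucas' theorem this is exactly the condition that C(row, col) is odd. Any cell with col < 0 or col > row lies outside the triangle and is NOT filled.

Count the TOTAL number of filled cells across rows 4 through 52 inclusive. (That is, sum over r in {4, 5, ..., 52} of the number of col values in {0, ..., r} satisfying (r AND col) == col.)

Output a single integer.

Answer: 440

Derivation:
r4=100 pc1: +2 =2
r5=101 pc2: +4 =6
r6=110 pc2: +4 =10
r7=111 pc3: +8 =18
r8=1000 pc1: +2 =20
r9=1001 pc2: +4 =24
r10=1010 pc2: +4 =28
r11=1011 pc3: +8 =36
r12=1100 pc2: +4 =40
r13=1101 pc3: +8 =48
r14=1110 pc3: +8 =56
r15=1111 pc4: +16 =72
r16=10000 pc1: +2 =74
r17=10001 pc2: +4 =78
r18=10010 pc2: +4 =82
r19=10011 pc3: +8 =90
r20=10100 pc2: +4 =94
r21=10101 pc3: +8 =102
r22=10110 pc3: +8 =110
r23=10111 pc4: +16 =126
r24=11000 pc2: +4 =130
r25=11001 pc3: +8 =138
r26=11010 pc3: +8 =146
r27=11011 pc4: +16 =162
r28=11100 pc3: +8 =170
r29=11101 pc4: +16 =186
r30=11110 pc4: +16 =202
r31=11111 pc5: +32 =234
r32=100000 pc1: +2 =236
r33=100001 pc2: +4 =240
r34=100010 pc2: +4 =244
r35=100011 pc3: +8 =252
r36=100100 pc2: +4 =256
r37=100101 pc3: +8 =264
r38=100110 pc3: +8 =272
r39=100111 pc4: +16 =288
r40=101000 pc2: +4 =292
r41=101001 pc3: +8 =300
r42=101010 pc3: +8 =308
r43=101011 pc4: +16 =324
r44=101100 pc3: +8 =332
r45=101101 pc4: +16 =348
r46=101110 pc4: +16 =364
r47=101111 pc5: +32 =396
r48=110000 pc2: +4 =400
r49=110001 pc3: +8 =408
r50=110010 pc3: +8 =416
r51=110011 pc4: +16 =432
r52=110100 pc3: +8 =440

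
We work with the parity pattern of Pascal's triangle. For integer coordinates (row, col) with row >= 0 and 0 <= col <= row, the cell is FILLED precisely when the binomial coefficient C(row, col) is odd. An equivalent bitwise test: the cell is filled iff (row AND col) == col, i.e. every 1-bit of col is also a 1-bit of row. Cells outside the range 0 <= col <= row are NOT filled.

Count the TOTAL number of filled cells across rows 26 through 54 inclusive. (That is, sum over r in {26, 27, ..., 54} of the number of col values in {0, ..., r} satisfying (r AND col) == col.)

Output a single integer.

Answer: 334

Derivation:
r26=11010 pc3: +8 =8
r27=11011 pc4: +16 =24
r28=11100 pc3: +8 =32
r29=11101 pc4: +16 =48
r30=11110 pc4: +16 =64
r31=11111 pc5: +32 =96
r32=100000 pc1: +2 =98
r33=100001 pc2: +4 =102
r34=100010 pc2: +4 =106
r35=100011 pc3: +8 =114
r36=100100 pc2: +4 =118
r37=100101 pc3: +8 =126
r38=100110 pc3: +8 =134
r39=100111 pc4: +16 =150
r40=101000 pc2: +4 =154
r41=101001 pc3: +8 =162
r42=101010 pc3: +8 =170
r43=101011 pc4: +16 =186
r44=101100 pc3: +8 =194
r45=101101 pc4: +16 =210
r46=101110 pc4: +16 =226
r47=101111 pc5: +32 =258
r48=110000 pc2: +4 =262
r49=110001 pc3: +8 =270
r50=110010 pc3: +8 =278
r51=110011 pc4: +16 =294
r52=110100 pc3: +8 =302
r53=110101 pc4: +16 =318
r54=110110 pc4: +16 =334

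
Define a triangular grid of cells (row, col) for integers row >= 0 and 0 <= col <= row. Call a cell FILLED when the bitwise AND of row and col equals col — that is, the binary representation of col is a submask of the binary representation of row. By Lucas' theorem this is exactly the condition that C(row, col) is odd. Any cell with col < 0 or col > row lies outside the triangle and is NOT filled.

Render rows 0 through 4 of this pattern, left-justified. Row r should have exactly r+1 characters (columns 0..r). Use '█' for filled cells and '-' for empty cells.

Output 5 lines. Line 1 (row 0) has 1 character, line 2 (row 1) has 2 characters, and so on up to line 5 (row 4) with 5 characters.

Answer: █
██
█-█
████
█---█

Derivation:
r0=0: █
r1=1: ██
r2=10: █-█
r3=11: ████
r4=100: █---█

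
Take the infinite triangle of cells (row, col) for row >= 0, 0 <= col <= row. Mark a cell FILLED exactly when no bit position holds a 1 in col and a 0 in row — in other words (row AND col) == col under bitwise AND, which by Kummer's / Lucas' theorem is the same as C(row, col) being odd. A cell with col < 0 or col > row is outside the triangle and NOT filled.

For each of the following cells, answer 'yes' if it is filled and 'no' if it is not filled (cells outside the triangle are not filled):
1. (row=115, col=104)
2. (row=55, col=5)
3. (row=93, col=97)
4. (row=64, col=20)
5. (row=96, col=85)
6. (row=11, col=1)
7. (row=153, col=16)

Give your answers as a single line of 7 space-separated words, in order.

Answer: no yes no no no yes yes

Derivation:
(115,104): row=0b1110011, col=0b1101000, row AND col = 0b1100000 = 96; 96 != 104 -> empty
(55,5): row=0b110111, col=0b101, row AND col = 0b101 = 5; 5 == 5 -> filled
(93,97): col outside [0, 93] -> not filled
(64,20): row=0b1000000, col=0b10100, row AND col = 0b0 = 0; 0 != 20 -> empty
(96,85): row=0b1100000, col=0b1010101, row AND col = 0b1000000 = 64; 64 != 85 -> empty
(11,1): row=0b1011, col=0b1, row AND col = 0b1 = 1; 1 == 1 -> filled
(153,16): row=0b10011001, col=0b10000, row AND col = 0b10000 = 16; 16 == 16 -> filled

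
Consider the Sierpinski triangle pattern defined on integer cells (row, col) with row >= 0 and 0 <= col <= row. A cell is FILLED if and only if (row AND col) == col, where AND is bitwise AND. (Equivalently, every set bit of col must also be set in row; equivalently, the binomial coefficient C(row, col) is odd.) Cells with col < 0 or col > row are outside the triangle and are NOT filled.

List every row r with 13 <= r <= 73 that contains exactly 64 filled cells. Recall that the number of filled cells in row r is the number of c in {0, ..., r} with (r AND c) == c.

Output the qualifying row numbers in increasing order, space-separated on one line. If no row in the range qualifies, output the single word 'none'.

Row r has 2^popcount(r) filled cells, so we need popcount(r) = log2(64) = 6.
Scan r = 13..73 and keep those with exactly 6 one-bits:
r=13=1101 popcount=3 -> skip
r=14=1110 popcount=3 -> skip
r=15=1111 popcount=4 -> skip
r=16=10000 popcount=1 -> skip
r=17=10001 popcount=2 -> skip
r=18=10010 popcount=2 -> skip
r=19=10011 popcount=3 -> skip
r=20=10100 popcount=2 -> skip
r=21=10101 popcount=3 -> skip
r=22=10110 popcount=3 -> skip
r=23=10111 popcount=4 -> skip
r=24=11000 popcount=2 -> skip
r=25=11001 popcount=3 -> skip
r=26=11010 popcount=3 -> skip
r=27=11011 popcount=4 -> skip
r=28=11100 popcount=3 -> skip
r=29=11101 popcount=4 -> skip
r=30=11110 popcount=4 -> skip
r=31=11111 popcount=5 -> skip
r=32=100000 popcount=1 -> skip
r=33=100001 popcount=2 -> skip
r=34=100010 popcount=2 -> skip
r=35=100011 popcount=3 -> skip
r=36=100100 popcount=2 -> skip
r=37=100101 popcount=3 -> skip
r=38=100110 popcount=3 -> skip
r=39=100111 popcount=4 -> skip
r=40=101000 popcount=2 -> skip
r=41=101001 popcount=3 -> skip
r=42=101010 popcount=3 -> skip
r=43=101011 popcount=4 -> skip
r=44=101100 popcount=3 -> skip
r=45=101101 popcount=4 -> skip
r=46=101110 popcount=4 -> skip
r=47=101111 popcount=5 -> skip
r=48=110000 popcount=2 -> skip
r=49=110001 popcount=3 -> skip
r=50=110010 popcount=3 -> skip
r=51=110011 popcount=4 -> skip
r=52=110100 popcount=3 -> skip
r=53=110101 popcount=4 -> skip
r=54=110110 popcount=4 -> skip
r=55=110111 popcount=5 -> skip
r=56=111000 popcount=3 -> skip
r=57=111001 popcount=4 -> skip
r=58=111010 popcount=4 -> skip
r=59=111011 popcount=5 -> skip
r=60=111100 popcount=4 -> skip
r=61=111101 popcount=5 -> skip
r=62=111110 popcount=5 -> skip
r=63=111111 popcount=6 -> KEEP
r=64=1000000 popcount=1 -> skip
r=65=1000001 popcount=2 -> skip
r=66=1000010 popcount=2 -> skip
r=67=1000011 popcount=3 -> skip
r=68=1000100 popcount=2 -> skip
r=69=1000101 popcount=3 -> skip
r=70=1000110 popcount=3 -> skip
r=71=1000111 popcount=4 -> skip
r=72=1001000 popcount=2 -> skip
r=73=1001001 popcount=3 -> skip
Kept rows: 63

Answer: 63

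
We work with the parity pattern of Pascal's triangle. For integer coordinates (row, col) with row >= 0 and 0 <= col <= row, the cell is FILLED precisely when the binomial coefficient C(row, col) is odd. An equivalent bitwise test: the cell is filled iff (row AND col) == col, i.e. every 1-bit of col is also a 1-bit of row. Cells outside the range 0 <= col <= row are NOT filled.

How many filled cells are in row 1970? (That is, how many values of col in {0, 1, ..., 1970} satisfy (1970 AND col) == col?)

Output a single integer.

1970 in binary = 11110110010
popcount(1970) = number of 1-bits in 11110110010 = 7
A col c satisfies (1970 AND c) == c iff every set bit of c is also set in 1970; each of the 7 set bits of 1970 can independently be on or off in c.
count = 2^7 = 128

Answer: 128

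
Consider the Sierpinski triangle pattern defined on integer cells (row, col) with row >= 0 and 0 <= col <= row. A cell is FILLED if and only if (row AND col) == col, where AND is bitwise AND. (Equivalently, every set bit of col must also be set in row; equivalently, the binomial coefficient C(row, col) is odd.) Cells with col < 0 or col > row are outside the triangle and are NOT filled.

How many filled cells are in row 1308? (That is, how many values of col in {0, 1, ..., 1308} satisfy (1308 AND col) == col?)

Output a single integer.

Answer: 32

Derivation:
1308 in binary = 10100011100
popcount(1308) = number of 1-bits in 10100011100 = 5
A col c satisfies (1308 AND c) == c iff every set bit of c is also set in 1308; each of the 5 set bits of 1308 can independently be on or off in c.
count = 2^5 = 32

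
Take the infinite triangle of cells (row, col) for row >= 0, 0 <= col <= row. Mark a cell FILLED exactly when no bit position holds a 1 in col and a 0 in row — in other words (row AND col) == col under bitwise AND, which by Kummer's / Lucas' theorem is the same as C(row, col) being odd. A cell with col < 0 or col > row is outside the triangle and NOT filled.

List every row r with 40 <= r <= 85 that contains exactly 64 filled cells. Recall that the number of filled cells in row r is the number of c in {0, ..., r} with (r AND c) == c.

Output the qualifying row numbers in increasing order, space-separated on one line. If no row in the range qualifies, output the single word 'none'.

Answer: 63

Derivation:
Row r has 2^popcount(r) filled cells, so we need popcount(r) = log2(64) = 6.
Scan r = 40..85 and keep those with exactly 6 one-bits:
r=40=101000 popcount=2 -> skip
r=41=101001 popcount=3 -> skip
r=42=101010 popcount=3 -> skip
r=43=101011 popcount=4 -> skip
r=44=101100 popcount=3 -> skip
r=45=101101 popcount=4 -> skip
r=46=101110 popcount=4 -> skip
r=47=101111 popcount=5 -> skip
r=48=110000 popcount=2 -> skip
r=49=110001 popcount=3 -> skip
r=50=110010 popcount=3 -> skip
r=51=110011 popcount=4 -> skip
r=52=110100 popcount=3 -> skip
r=53=110101 popcount=4 -> skip
r=54=110110 popcount=4 -> skip
r=55=110111 popcount=5 -> skip
r=56=111000 popcount=3 -> skip
r=57=111001 popcount=4 -> skip
r=58=111010 popcount=4 -> skip
r=59=111011 popcount=5 -> skip
r=60=111100 popcount=4 -> skip
r=61=111101 popcount=5 -> skip
r=62=111110 popcount=5 -> skip
r=63=111111 popcount=6 -> KEEP
r=64=1000000 popcount=1 -> skip
r=65=1000001 popcount=2 -> skip
r=66=1000010 popcount=2 -> skip
r=67=1000011 popcount=3 -> skip
r=68=1000100 popcount=2 -> skip
r=69=1000101 popcount=3 -> skip
r=70=1000110 popcount=3 -> skip
r=71=1000111 popcount=4 -> skip
r=72=1001000 popcount=2 -> skip
r=73=1001001 popcount=3 -> skip
r=74=1001010 popcount=3 -> skip
r=75=1001011 popcount=4 -> skip
r=76=1001100 popcount=3 -> skip
r=77=1001101 popcount=4 -> skip
r=78=1001110 popcount=4 -> skip
r=79=1001111 popcount=5 -> skip
r=80=1010000 popcount=2 -> skip
r=81=1010001 popcount=3 -> skip
r=82=1010010 popcount=3 -> skip
r=83=1010011 popcount=4 -> skip
r=84=1010100 popcount=3 -> skip
r=85=1010101 popcount=4 -> skip
Kept rows: 63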